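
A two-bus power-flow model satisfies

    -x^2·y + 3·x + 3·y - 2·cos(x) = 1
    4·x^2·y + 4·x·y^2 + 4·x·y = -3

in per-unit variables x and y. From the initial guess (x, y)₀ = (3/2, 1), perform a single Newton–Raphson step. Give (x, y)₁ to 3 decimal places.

At (3/2, 1): F = (4.10853, 24.000).
Jacobian J = [[-2·x·y + 2·sin(x) + 3, -x^2 + 3], [8·x·y + 4·y^2 + 4·y, 4·x^2 + 8·x·y + 4·x]].
At the point, J = [[1.99499, 0.750], [20.000, 27.000]] (det J = 38.86473).
Solving J·Δ = −F gives Δ = (-2.391, 0.882).
Then the next iterate is (x, y)₁ = (-0.891, 1.882).

(-0.891, 1.882)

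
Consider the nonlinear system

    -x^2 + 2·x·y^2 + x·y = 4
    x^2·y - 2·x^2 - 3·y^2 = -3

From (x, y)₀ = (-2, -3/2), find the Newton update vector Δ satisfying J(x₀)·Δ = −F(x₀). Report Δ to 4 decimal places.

At (-2, -3/2): F = (-14.0000, -17.7500).
Jacobian J = [[-2·x + 2·y^2 + y, 4·x·y + x], [2·x·y - 4·x, x^2 - 6·y]].
At the point, J = [[7.0000, 10.0000], [14.0000, 13.0000]] (det J = -49.0000).
Solving J·Δ = −F gives Δ = (-0.0918, 1.4643).

(-0.0918, 1.4643)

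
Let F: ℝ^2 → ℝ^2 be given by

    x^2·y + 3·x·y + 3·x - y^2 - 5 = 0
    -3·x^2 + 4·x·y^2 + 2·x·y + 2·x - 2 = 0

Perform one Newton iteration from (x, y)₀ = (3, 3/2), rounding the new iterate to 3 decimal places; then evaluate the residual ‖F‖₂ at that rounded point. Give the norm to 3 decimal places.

8.116

At (3, 3/2): F = (28.750, 13.000).
Jacobian J = [[2·x·y + 3·y + 3, x^2 + 3·x - 2·y], [-6·x + 4·y^2 + 2·y + 2, 8·x·y + 2·x]].
At the point, J = [[16.500, 15.000], [-4.000, 42.000]] (det J = 753.000).
Solving J·Δ = −F gives Δ = (-1.345, -0.438).
Then the next iterate is (x, y)₁ = (1.655, 1.062).
Re-evaluating at (1.655, 1.062): F = (7.01883, 4.07447), so ‖F‖₂ = 8.116.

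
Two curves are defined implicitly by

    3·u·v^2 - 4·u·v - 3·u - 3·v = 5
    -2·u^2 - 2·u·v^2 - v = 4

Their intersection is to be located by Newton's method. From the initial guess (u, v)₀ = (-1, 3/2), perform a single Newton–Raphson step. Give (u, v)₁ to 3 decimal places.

(-4.951, 1.705)

At (-1, 3/2): F = (-7.250, -3.000).
Jacobian J = [[3·v^2 - 4·v - 3, 6·u·v - 4·u - 3], [-4·u - 2·v^2, -4·u·v - 1]].
At the point, J = [[-2.250, -8.000], [-0.500, 5.000]] (det J = -15.250).
Solving J·Δ = −F gives Δ = (-3.951, 0.205).
Then the next iterate is (u, v)₁ = (-4.951, 1.705).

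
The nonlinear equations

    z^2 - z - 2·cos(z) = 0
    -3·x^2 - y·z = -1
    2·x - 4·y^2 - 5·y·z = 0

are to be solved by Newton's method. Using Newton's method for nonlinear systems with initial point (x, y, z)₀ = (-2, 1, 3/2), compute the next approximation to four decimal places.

At (-2, 1, 3/2): F = (0.608526, -12.5000, -15.5000).
Jacobian J = [[0, 0, 2·z + 2·sin(z) - 1], [-6·x, -z, -y], [2, -8·y - 5·z, -5·y]].
At the point, J = [[0.0000, 0.0000, 3.994990], [12.0000, -1.5000, -1.0000], [2.0000, -15.5000, -5.0000]] (det J = -731.083165).
Solving J·Δ = −F gives Δ = (0.9250, -0.8315, -0.1523).
Then the next iterate is (x, y, z)₁ = (-1.0750, 0.1685, 1.3477).

(-1.0750, 0.1685, 1.3477)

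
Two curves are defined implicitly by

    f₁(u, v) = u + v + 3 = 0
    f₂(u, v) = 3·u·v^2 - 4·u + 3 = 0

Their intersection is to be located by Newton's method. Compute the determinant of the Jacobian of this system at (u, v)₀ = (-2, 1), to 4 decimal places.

-11.0000

J = [[1, 1], [3·v^2 - 4, 6·u·v]].
At the point, J = [[1.0000, 1.0000], [-1.0000, -12.0000]].
det J = -11.0000.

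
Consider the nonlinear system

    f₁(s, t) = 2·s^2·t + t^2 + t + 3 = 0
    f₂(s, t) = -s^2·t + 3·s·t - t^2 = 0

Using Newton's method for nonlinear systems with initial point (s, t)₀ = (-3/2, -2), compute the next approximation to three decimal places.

(-1.717, 2.400)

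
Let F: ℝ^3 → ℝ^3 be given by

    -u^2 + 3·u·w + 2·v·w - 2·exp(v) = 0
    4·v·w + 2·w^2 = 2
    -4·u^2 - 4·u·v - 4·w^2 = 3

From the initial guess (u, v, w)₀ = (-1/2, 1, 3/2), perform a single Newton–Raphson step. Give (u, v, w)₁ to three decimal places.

At (-1/2, 1, 3/2): F = (-4.93656, 8.500, -11.000).
Jacobian J = [[-2·u + 3·w, 2·w - 2·exp(v), 3·u + 2·v], [0, 4·w, 4·v + 4·w], [-8·u - 4·v, -4·u, -8·w]].
At the point, J = [[5.500, -2.43656, 0.500], [0.000, 6.000, 10.000], [0.000, 2.000, -12.000]] (det J = -506.000).
Solving J·Δ = −F gives Δ = (1.018, 0.087, -0.902).
Then the next iterate is (u, v, w)₁ = (0.518, 1.087, 0.598).

(0.518, 1.087, 0.598)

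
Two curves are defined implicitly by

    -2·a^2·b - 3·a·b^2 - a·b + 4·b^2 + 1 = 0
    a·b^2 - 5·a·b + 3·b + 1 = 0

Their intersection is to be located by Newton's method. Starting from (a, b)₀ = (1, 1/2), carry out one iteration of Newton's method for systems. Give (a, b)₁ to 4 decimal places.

(1.6000, -0.6000)

At (1, 1/2): F = (-0.2500, 0.2500).
Jacobian J = [[-4·a·b - 3·b^2 - b, -2·a^2 - 6·a·b - a + 8·b], [b^2 - 5·b, 2·a·b - 5·a + 3]].
At the point, J = [[-3.2500, -2.0000], [-2.2500, -1.0000]] (det J = -1.2500).
Solving J·Δ = −F gives Δ = (0.6000, -1.1000).
Then the next iterate is (a, b)₁ = (1.6000, -0.6000).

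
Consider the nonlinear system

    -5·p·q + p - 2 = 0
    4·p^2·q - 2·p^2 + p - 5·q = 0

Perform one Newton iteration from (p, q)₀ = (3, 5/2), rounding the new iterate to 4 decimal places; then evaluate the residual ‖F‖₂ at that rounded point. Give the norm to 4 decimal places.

At (3, 5/2): F = (-36.5000, 62.5000).
Jacobian J = [[-5·q + 1, -5·p], [8·p·q - 4·p + 1, 4·p^2 - 5]].
At the point, J = [[-11.5000, -15.0000], [49.0000, 31.0000]] (det J = 378.5000).
Solving J·Δ = −F gives Δ = (0.5125, -2.8263).
Then the next iterate is (p, q)₁ = (3.5125, -0.3263).
Re-evaluating at (3.5125, -0.3263): F = (7.243144, -35.634421), so ‖F‖₂ = 36.3631.

36.3631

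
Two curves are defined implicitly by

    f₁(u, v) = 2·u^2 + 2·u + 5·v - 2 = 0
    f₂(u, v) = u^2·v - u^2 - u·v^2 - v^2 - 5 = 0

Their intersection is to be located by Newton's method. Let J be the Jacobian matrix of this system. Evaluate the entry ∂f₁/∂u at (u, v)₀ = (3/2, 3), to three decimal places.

∂f₁/∂u = 4·u + 2.
At (3/2, 3) this is 8.000.

8.000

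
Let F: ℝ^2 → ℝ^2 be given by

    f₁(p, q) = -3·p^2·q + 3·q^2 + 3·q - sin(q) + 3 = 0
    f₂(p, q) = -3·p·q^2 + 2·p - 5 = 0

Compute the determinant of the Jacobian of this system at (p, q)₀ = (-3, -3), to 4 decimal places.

1890.7498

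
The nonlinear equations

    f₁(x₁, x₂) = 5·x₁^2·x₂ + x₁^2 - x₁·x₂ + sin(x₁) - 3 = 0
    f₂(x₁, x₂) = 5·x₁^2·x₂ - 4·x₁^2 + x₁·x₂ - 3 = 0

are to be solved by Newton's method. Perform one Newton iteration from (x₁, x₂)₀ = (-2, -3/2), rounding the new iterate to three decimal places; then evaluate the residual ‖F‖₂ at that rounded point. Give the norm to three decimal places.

At (-2, -3/2): F = (-32.90930, -46.000).
Jacobian J = [[10·x₁·x₂ + 2·x₁ - x₂ + cos(x₁), 5·x₁^2 - x₁], [10·x₁·x₂ - 8·x₁ + x₂, 5·x₁^2 + x₁]].
At the point, J = [[27.08385, 22.000], [44.500, 18.000]] (det J = -491.49064).
Solving J·Δ = −F gives Δ = (0.854, 0.445).
Then the next iterate is (x₁, x₂)₁ = (-1.146, -1.055).
Re-evaluating at (-1.146, -1.055): F = (-10.73458, -13.97198), so ‖F‖₂ = 17.620.

17.620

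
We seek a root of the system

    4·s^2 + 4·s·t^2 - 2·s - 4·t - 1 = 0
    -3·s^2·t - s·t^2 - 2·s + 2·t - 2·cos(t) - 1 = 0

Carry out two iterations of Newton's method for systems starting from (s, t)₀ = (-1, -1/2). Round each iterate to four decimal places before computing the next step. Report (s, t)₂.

(-0.9493, 0.4542)

At (-1, -1/2): F = (6.0000, -0.005165).
Jacobian J = [[8·s + 4·t^2 - 2, 8·s·t - 4], [-6·s·t - t^2 - 2, -3·s^2 - 2·s·t + 2·sin(t) + 2]].
At the point, J = [[-9.0000, 0.0000], [-5.2500, -2.958851]] (det J = 26.629660).
Solving J·Δ = −F gives Δ = (0.6667, -1.1846).
Then the next iterate is (s, t)₁ = (-0.3333, -1.6846).
Round to (-0.3333, -1.6846) and repeat: F = (3.065898, -1.968198), J = [[6.685109, 0.491817], [-8.206740, -1.443284]].
Δ = (-0.6160, 2.1388), so (s, t)₂ = (-0.9493, 0.4542).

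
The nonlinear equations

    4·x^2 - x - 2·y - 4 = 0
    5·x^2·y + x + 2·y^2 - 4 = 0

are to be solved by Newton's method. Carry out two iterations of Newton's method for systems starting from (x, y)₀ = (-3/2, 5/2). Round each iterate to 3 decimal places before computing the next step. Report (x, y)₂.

At (-3/2, 5/2): F = (1.500, 35.125).
Jacobian J = [[8·x - 1, -2], [10·x·y + 1, 5·x^2 + 4·y]].
At the point, J = [[-13.000, -2.000], [-36.500, 21.250]] (det J = -349.250).
Solving J·Δ = −F gives Δ = (0.292, -1.151).
Then the next iterate is (x, y)₁ = (-1.208, 1.349).
Round to (-1.208, 1.349) and repeat: F = (0.34706, 8.27434), J = [[-10.664, -2.000], [-15.29592, 12.69232]].
Δ = (0.126, -0.500), so (x, y)₂ = (-1.082, 0.849).

(-1.082, 0.849)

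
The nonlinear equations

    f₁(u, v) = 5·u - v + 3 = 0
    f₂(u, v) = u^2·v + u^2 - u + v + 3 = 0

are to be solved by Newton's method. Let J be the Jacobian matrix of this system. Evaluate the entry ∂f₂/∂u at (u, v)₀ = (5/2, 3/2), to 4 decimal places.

11.5000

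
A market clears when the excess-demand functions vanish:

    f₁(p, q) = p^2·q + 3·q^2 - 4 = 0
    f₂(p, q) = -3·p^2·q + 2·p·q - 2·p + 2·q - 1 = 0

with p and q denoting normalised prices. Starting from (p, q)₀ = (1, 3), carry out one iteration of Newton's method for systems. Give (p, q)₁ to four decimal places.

(0.9044, 1.6618)

At (1, 3): F = (26.0000, 0.0000).
Jacobian J = [[2·p·q, p^2 + 6·q], [-6·p·q + 2·q - 2, -3·p^2 + 2·p + 2]].
At the point, J = [[6.0000, 19.0000], [-14.0000, 1.0000]] (det J = 272.0000).
Solving J·Δ = −F gives Δ = (-0.0956, -1.3382).
Then the next iterate is (p, q)₁ = (0.9044, 1.6618).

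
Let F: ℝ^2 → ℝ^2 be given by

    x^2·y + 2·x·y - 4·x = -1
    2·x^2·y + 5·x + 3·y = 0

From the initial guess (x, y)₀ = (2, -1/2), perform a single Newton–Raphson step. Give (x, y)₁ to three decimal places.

At (2, -1/2): F = (-11.000, 4.500).
Jacobian J = [[2·x·y + 2·y - 4, x^2 + 2·x], [4·x·y + 5, 2·x^2 + 3]].
At the point, J = [[-7.000, 8.000], [1.000, 11.000]] (det J = -85.000).
Solving J·Δ = −F gives Δ = (-1.847, -0.241).
Then the next iterate is (x, y)₁ = (0.153, -0.741).

(0.153, -0.741)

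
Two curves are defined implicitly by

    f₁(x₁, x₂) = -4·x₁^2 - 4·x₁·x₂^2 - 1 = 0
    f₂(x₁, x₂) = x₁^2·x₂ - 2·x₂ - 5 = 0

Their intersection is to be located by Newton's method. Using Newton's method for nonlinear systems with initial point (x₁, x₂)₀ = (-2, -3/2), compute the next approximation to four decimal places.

(-0.7975, -1.1076)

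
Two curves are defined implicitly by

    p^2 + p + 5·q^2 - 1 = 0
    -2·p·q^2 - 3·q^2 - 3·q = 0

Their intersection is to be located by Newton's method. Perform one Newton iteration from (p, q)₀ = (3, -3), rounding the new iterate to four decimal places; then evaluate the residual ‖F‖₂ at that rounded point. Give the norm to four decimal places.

At (3, -3): F = (56.0000, -72.0000).
Jacobian J = [[2·p + 1, 10·q], [-2·q^2, -4·p·q - 6·q - 3]].
At the point, J = [[7.0000, -30.0000], [-18.0000, 51.0000]] (det J = -183.0000).
Solving J·Δ = −F gives Δ = (3.8033, 2.7541).
Then the next iterate is (p, q)₁ = (6.8033, -0.2459).
Re-evaluating at (6.8033, -0.2459): F = (52.390525, -0.266448), so ‖F‖₂ = 52.3912.

52.3912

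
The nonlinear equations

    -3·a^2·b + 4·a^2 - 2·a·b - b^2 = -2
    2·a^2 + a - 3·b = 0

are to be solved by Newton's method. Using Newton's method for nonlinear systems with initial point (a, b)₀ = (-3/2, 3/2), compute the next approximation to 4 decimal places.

(-2.1667, 2.1111)

At (-3/2, 3/2): F = (3.1250, -1.5000).
Jacobian J = [[-6·a·b + 8·a - 2·b, -3·a^2 - 2·a - 2·b], [4·a + 1, -3]].
At the point, J = [[-1.5000, -6.7500], [-5.0000, -3.0000]] (det J = -29.2500).
Solving J·Δ = −F gives Δ = (-0.6667, 0.6111).
Then the next iterate is (a, b)₁ = (-2.1667, 2.1111).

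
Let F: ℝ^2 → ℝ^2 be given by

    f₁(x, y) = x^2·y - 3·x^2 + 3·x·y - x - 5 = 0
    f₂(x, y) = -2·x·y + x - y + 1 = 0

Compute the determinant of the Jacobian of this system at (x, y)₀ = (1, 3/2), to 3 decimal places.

6.500

J = [[2·x·y - 6·x + 3·y - 1, x^2 + 3·x], [-2·y + 1, -2·x - 1]].
At the point, J = [[0.500, 4.000], [-2.000, -3.000]].
det J = 6.500.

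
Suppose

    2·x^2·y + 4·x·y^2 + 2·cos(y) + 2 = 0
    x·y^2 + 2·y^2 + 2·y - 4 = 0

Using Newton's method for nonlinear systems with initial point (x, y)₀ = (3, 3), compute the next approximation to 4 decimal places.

(2.3532, 1.7132)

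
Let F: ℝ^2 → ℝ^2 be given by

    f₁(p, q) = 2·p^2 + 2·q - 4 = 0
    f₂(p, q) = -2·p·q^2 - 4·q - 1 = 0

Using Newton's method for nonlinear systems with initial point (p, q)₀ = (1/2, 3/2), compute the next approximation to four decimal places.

(4.9000, -2.6500)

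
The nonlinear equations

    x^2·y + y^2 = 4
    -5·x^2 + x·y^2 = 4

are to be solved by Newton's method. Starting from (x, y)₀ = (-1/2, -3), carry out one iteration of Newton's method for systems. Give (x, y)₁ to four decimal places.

At (-1/2, -3): F = (4.2500, -9.7500).
Jacobian J = [[2·x·y, x^2 + 2·y], [-10·x + y^2, 2·x·y]].
At the point, J = [[3.0000, -5.7500], [14.0000, 3.0000]] (det J = 89.5000).
Solving J·Δ = −F gives Δ = (0.4839, 0.9916).
Then the next iterate is (x, y)₁ = (-0.0161, -2.0084).

(-0.0161, -2.0084)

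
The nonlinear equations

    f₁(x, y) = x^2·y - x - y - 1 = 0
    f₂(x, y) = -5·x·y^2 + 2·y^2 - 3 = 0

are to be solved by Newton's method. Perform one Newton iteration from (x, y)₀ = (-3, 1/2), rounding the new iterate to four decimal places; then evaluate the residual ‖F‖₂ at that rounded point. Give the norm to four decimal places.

At (-3, 1/2): F = (6.0000, 1.2500).
Jacobian J = [[2·x·y - 1, x^2 - 1], [-5·y^2, -10·x·y + 4·y]].
At the point, J = [[-4.0000, 8.0000], [-1.2500, 17.0000]] (det J = -58.0000).
Solving J·Δ = −F gives Δ = (1.5862, 0.0431).
Then the next iterate is (x, y)₁ = (-1.4138, 0.5431).
Re-evaluating at (-1.4138, 0.5431): F = (0.956265, -0.325029), so ‖F‖₂ = 1.0100.

1.0100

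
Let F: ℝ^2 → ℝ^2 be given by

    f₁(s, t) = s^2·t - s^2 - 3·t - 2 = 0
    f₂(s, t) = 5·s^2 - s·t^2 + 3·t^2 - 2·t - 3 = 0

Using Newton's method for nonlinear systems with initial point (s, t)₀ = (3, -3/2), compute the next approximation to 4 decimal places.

At (3, -3/2): F = (-20.0000, 45.0000).
Jacobian J = [[2·s·t - 2·s, s^2 - 3], [10·s - t^2, -2·s·t + 6·t - 2]].
At the point, J = [[-15.0000, 6.0000], [27.7500, -2.0000]] (det J = -136.5000).
Solving J·Δ = −F gives Δ = (-1.6850, -0.8791).
Then the next iterate is (s, t)₁ = (1.3150, -2.3791).

(1.3150, -2.3791)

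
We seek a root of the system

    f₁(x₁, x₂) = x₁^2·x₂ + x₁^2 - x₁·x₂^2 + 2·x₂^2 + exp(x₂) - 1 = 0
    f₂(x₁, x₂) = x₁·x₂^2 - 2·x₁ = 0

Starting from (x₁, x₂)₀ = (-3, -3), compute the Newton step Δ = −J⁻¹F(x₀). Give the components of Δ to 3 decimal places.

At (-3, -3): F = (26.04979, -21.000).
Jacobian J = [[2·x₁·x₂ + 2·x₁ - x₂^2, x₁^2 - 2·x₁·x₂ + 4·x₂ + exp(x₂)], [x₂^2 - 2, 2·x₁·x₂]].
At the point, J = [[3.000, -20.95021], [7.000, 18.000]] (det J = 200.65149).
Solving J·Δ = −F gives Δ = (-0.144, 1.223).

(-0.144, 1.223)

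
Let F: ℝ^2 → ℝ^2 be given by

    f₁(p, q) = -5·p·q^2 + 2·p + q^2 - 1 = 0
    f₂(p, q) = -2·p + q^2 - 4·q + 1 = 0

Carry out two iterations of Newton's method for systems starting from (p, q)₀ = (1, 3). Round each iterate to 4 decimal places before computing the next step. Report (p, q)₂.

(0.2134, 3.8535)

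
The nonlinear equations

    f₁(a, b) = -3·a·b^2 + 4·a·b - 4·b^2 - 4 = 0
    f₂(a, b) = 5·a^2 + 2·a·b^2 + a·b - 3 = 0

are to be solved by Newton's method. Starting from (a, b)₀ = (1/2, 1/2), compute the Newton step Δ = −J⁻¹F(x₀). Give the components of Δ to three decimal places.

At (1/2, 1/2): F = (-4.375, -1.250).
Jacobian J = [[-3·b^2 + 4·b, -6·a·b + 4·a - 8·b], [10·a + 2·b^2 + b, 4·a·b + a]].
At the point, J = [[1.250, -3.500], [6.000, 1.500]] (det J = 22.875).
Solving J·Δ = −F gives Δ = (0.478, -1.079).

(0.478, -1.079)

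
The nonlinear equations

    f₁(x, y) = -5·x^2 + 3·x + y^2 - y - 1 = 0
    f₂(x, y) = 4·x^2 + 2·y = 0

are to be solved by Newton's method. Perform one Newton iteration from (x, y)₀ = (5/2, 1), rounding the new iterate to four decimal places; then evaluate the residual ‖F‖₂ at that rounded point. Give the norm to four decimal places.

7.4321

At (5/2, 1): F = (-24.7500, 27.0000).
Jacobian J = [[-10·x + 3, 2·y - 1], [8·x, 2]].
At the point, J = [[-22.0000, 1.0000], [20.0000, 2.0000]] (det J = -64.0000).
Solving J·Δ = −F gives Δ = (-1.1953, -1.5469).
Then the next iterate is (x, y)₁ = (1.3047, -0.5469).
Re-evaluating at (1.3047, -0.5469): F = (-4.751111, 5.715168), so ‖F‖₂ = 7.4321.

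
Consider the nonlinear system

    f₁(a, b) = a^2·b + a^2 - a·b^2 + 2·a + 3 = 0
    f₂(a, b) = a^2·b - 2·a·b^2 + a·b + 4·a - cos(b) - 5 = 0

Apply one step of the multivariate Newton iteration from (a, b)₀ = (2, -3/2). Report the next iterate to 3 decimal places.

At (2, -3/2): F = (0.500, -15.07074).
Jacobian J = [[2·a·b + 2·a - b^2 + 2, a^2 - 2·a·b], [2·a·b - 2·b^2 + b + 4, a^2 - 4·a·b + a + sin(b)]].
At the point, J = [[-2.250, 10.000], [-8.000, 17.00251]] (det J = 41.74436).
Solving J·Δ = −F gives Δ = (-3.814, -0.908).
Then the next iterate is (a, b)₁ = (-1.814, -2.408).

(-1.814, -2.408)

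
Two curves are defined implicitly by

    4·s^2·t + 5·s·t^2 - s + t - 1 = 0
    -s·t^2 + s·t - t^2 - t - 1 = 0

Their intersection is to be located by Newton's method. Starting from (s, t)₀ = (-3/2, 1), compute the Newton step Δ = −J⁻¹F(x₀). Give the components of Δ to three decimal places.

(1.625, -2.000)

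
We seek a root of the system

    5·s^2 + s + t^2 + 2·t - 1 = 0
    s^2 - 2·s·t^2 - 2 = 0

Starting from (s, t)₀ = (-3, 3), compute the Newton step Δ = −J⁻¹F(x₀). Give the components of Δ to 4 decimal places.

At (-3, 3): F = (56.0000, 61.0000).
Jacobian J = [[10·s + 1, 2·t + 2], [2·s - 2·t^2, -4·s·t]].
At the point, J = [[-29.0000, 8.0000], [-24.0000, 36.0000]] (det J = -852.0000).
Solving J·Δ = −F gives Δ = (1.7934, -0.4988).

(1.7934, -0.4988)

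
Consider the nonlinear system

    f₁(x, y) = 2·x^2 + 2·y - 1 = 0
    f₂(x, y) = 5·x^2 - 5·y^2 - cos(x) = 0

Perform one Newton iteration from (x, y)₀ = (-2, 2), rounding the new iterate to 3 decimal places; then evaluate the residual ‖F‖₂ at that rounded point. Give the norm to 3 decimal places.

At (-2, 2): F = (11.000, 0.41615).
Jacobian J = [[4·x, 2], [10·x + sin(x), -10·y]].
At the point, J = [[-8.000, 2.000], [-20.90930, -20.000]] (det J = 201.81859).
Solving J·Δ = −F gives Δ = (1.094, -1.123).
Then the next iterate is (x, y)₁ = (-0.906, 0.877).
Re-evaluating at (-0.906, 0.877): F = (2.39567, -0.35836), so ‖F‖₂ = 2.422.

2.422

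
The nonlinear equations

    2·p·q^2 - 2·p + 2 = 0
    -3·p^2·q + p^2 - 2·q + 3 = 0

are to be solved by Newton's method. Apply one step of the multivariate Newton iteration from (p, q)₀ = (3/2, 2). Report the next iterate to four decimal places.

(1.1020, 1.2824)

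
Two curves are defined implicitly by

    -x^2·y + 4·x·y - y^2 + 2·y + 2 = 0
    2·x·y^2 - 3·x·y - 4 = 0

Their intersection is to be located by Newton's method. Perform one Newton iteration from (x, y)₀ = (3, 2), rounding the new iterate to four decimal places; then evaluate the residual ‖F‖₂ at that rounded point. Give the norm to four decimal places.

At (3, 2): F = (8.0000, 2.0000).
Jacobian J = [[-2·x·y + 4·y, -x^2 + 4·x - 2·y + 2], [2·y^2 - 3·y, 4·x·y - 3·x]].
At the point, J = [[-4.0000, 1.0000], [2.0000, 15.0000]] (det J = -62.0000).
Solving J·Δ = −F gives Δ = (1.9032, -0.3871).
Then the next iterate is (x, y)₁ = (4.9032, 1.6129).
Re-evaluating at (4.9032, 1.6129): F = (-4.518487, -2.214290), so ‖F‖₂ = 5.0319.

5.0319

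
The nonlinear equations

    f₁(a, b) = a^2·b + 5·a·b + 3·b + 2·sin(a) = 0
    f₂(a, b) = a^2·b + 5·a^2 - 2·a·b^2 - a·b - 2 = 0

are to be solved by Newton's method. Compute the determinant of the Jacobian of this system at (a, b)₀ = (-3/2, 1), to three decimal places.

-26.371

J = [[2·a·b + 5·b + 2·cos(a), a^2 + 5·a + 3], [2·a·b + 10·a - 2·b^2 - b, a^2 - 4·a·b - a]].
At the point, J = [[2.14147, -2.250], [-21.000, 9.750]].
det J = -26.371.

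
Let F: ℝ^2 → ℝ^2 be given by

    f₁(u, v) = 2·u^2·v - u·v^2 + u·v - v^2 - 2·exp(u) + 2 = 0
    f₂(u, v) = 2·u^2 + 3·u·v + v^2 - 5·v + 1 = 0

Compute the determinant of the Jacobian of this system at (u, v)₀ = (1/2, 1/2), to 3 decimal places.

J = [[4·u·v - v^2 + v - 2·exp(u), 2·u^2 - 2·u·v + u - 2·v], [4·u + 3·v, 3·u + 2·v - 5]].
At the point, J = [[-2.04744, -0.500], [3.500, -2.500]].
det J = 6.869.

6.869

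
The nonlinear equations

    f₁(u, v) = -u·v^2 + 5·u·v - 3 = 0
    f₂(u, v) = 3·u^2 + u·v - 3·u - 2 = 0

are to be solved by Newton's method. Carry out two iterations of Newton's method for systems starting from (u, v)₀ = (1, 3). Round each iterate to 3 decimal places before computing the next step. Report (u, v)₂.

(0.684, 3.868)

At (1, 3): F = (3.000, 1.000).
Jacobian J = [[-v^2 + 5·v, -2·u·v + 5·u], [6·u + v - 3, u]].
At the point, J = [[6.000, -1.000], [6.000, 1.000]] (det J = 12.000).
Solving J·Δ = −F gives Δ = (-0.333, 1.000).
Then the next iterate is (u, v)₁ = (0.667, 4.000).
Round to (0.667, 4.000) and repeat: F = (-0.332, 0.00167), J = [[4.000, -2.001], [5.002, 0.667]].
Δ = (0.017, -0.132), so (u, v)₂ = (0.684, 3.868).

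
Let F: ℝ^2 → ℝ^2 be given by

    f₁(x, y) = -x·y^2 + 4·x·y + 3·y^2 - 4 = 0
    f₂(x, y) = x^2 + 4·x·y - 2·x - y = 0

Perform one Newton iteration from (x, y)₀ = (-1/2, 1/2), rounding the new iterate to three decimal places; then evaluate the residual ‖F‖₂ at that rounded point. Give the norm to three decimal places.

At (-1/2, 1/2): F = (-4.125, -0.250).
Jacobian J = [[-y^2 + 4·y, -2·x·y + 4·x + 6·y], [2·x + 4·y - 2, 4·x - 1]].
At the point, J = [[1.750, 1.500], [-1.000, -3.000]] (det J = -3.750).
Solving J·Δ = −F gives Δ = (3.400, -1.217).
Then the next iterate is (x, y)₁ = (2.900, -0.717).
Re-evaluating at (2.900, -0.717): F = (-12.26579, -4.99020), so ‖F‖₂ = 13.242.

13.242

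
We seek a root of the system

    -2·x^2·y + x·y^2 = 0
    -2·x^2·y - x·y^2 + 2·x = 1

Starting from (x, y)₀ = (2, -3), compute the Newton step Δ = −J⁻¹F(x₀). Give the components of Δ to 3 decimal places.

At (2, -3): F = (42.000, 9.000).
Jacobian J = [[-4·x·y + y^2, -2·x^2 + 2·x·y], [-4·x·y - y^2 + 2, -2·x^2 - 2·x·y]].
At the point, J = [[33.000, -20.000], [17.000, 4.000]] (det J = 472.000).
Solving J·Δ = −F gives Δ = (-0.737, 0.883).

(-0.737, 0.883)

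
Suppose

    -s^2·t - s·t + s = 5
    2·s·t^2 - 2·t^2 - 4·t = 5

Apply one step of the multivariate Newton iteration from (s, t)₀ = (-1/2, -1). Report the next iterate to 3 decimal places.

(6.500, -6.000)

At (-1/2, -1): F = (-5.750, -4.000).
Jacobian J = [[-2·s·t - t + 1, -s^2 - s], [2·t^2, 4·s·t - 4·t - 4]].
At the point, J = [[1.000, 0.250], [2.000, 2.000]] (det J = 1.500).
Solving J·Δ = −F gives Δ = (7.000, -5.000).
Then the next iterate is (s, t)₁ = (6.500, -6.000).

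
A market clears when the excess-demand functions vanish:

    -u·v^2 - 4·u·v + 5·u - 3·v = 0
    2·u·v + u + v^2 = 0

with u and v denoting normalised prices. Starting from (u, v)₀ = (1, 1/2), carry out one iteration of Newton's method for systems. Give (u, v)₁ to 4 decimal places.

At (1, 1/2): F = (1.2500, 2.2500).
Jacobian J = [[-v^2 - 4·v + 5, -2·u·v - 4·u - 3], [2·v + 1, 2·u + 2·v]].
At the point, J = [[2.7500, -8.0000], [2.0000, 3.0000]] (det J = 24.2500).
Solving J·Δ = −F gives Δ = (-0.8969, -0.1521).
Then the next iterate is (u, v)₁ = (0.1031, 0.3479).

(0.1031, 0.3479)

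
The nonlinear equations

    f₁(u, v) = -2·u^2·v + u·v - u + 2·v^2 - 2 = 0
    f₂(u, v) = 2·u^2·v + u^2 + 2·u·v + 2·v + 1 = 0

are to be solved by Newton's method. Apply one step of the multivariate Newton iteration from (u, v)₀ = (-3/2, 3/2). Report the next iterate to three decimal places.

(-0.974, 0.425)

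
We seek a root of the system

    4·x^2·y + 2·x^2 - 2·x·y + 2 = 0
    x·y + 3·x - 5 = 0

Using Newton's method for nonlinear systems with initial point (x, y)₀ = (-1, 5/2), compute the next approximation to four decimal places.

At (-1, 5/2): F = (19.0000, -10.5000).
Jacobian J = [[8·x·y + 4·x - 2·y, 4·x^2 - 2·x], [y + 3, x]].
At the point, J = [[-29.0000, 6.0000], [5.5000, -1.0000]] (det J = -4.0000).
Solving J·Δ = −F gives Δ = (11.0000, 50.0000).
Then the next iterate is (x, y)₁ = (10.0000, 52.5000).

(10.0000, 52.5000)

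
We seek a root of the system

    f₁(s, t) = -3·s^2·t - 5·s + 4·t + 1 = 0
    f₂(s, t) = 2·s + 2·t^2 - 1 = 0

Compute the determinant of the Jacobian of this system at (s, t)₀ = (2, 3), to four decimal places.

J = [[-6·s·t - 5, -3·s^2 + 4], [2, 4·t]].
At the point, J = [[-41.0000, -8.0000], [2.0000, 12.0000]].
det J = -476.0000.

-476.0000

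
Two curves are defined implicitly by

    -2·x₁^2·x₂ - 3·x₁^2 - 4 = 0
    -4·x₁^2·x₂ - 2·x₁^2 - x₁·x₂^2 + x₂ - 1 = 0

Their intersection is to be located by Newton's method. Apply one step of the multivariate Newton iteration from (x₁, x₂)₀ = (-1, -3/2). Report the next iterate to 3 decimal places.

(0.537, -3.500)

At (-1, -3/2): F = (-4.000, 3.750).
Jacobian J = [[-4·x₁·x₂ - 6·x₁, -2·x₁^2], [-8·x₁·x₂ - 4·x₁ - x₂^2, -4·x₁^2 - 2·x₁·x₂ + 1]].
At the point, J = [[0.000, -2.000], [-10.250, -6.000]] (det J = -20.500).
Solving J·Δ = −F gives Δ = (1.537, -2.000).
Then the next iterate is (x₁, x₂)₁ = (0.537, -3.500).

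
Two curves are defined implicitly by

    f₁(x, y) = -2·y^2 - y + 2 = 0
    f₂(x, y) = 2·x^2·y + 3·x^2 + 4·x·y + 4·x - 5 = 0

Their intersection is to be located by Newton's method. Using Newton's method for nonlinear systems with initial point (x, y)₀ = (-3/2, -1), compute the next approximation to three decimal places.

(-2.250, -1.333)

At (-3/2, -1): F = (1.000, -2.750).
Jacobian J = [[0, -4·y - 1], [4·x·y + 6·x + 4·y + 4, 2·x^2 + 4·x]].
At the point, J = [[0.000, 3.000], [-3.000, -1.500]] (det J = 9.000).
Solving J·Δ = −F gives Δ = (-0.750, -0.333).
Then the next iterate is (x, y)₁ = (-2.250, -1.333).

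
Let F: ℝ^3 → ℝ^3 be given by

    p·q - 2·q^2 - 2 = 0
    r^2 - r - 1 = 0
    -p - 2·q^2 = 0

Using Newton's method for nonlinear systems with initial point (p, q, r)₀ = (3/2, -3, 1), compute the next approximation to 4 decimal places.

(0.1333, -1.4889, 2.0000)

At (3/2, -3, 1): F = (-24.5000, -1.0000, -19.5000).
Jacobian J = [[q, p - 4·q, 0], [0, 0, 2·r - 1], [-1, -4·q, 0]].
At the point, J = [[-3.0000, 13.5000, 0.0000], [0.0000, 0.0000, 1.0000], [-1.0000, 12.0000, 0.0000]] (det J = 22.5000).
Solving J·Δ = −F gives Δ = (-1.3667, 1.5111, 1.0000).
Then the next iterate is (p, q, r)₁ = (0.1333, -1.4889, 2.0000).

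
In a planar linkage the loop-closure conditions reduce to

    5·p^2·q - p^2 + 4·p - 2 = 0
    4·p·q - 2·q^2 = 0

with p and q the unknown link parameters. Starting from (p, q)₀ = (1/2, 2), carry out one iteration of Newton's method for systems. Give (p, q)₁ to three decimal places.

(0.403, 1.205)

At (1/2, 2): F = (2.250, -4.000).
Jacobian J = [[10·p·q - 2·p + 4, 5·p^2], [4·q, 4·p - 4·q]].
At the point, J = [[13.000, 1.250], [8.000, -6.000]] (det J = -88.000).
Solving J·Δ = −F gives Δ = (-0.097, -0.795).
Then the next iterate is (p, q)₁ = (0.403, 1.205).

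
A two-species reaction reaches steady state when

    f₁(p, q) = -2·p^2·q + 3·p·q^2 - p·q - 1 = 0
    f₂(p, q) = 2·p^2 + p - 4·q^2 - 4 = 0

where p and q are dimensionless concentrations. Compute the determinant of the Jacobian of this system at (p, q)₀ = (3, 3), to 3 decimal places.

J = [[-4·p·q + 3·q^2 - q, -2·p^2 + 6·p·q - p], [4·p + 1, -8·q]].
At the point, J = [[-12.000, 33.000], [13.000, -24.000]].
det J = -141.000.

-141.000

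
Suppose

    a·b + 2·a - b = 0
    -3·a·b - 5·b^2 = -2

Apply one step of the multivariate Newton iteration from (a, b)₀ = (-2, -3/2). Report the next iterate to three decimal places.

At (-2, -3/2): F = (0.500, -18.250).
Jacobian J = [[b + 2, a - 1], [-3·b, -3·a - 10·b]].
At the point, J = [[0.500, -3.000], [4.500, 21.000]] (det J = 24.000).
Solving J·Δ = −F gives Δ = (1.844, 0.474).
Then the next iterate is (a, b)₁ = (-0.156, -1.026).

(-0.156, -1.026)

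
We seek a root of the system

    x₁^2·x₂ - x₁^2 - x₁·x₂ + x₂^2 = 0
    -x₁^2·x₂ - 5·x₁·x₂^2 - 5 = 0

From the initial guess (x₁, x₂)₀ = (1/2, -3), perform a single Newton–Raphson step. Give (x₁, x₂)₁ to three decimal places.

At (1/2, -3): F = (9.500, -26.750).
Jacobian J = [[2·x₁·x₂ - 2·x₁ - x₂, x₁^2 - x₁ + 2·x₂], [-2·x₁·x₂ - 5·x₂^2, -x₁^2 - 10·x₁·x₂]].
At the point, J = [[-1.000, -6.250], [-42.000, 14.750]] (det J = -277.250).
Solving J·Δ = −F gives Δ = (-0.098, 1.536).
Then the next iterate is (x₁, x₂)₁ = (0.402, -1.464).

(0.402, -1.464)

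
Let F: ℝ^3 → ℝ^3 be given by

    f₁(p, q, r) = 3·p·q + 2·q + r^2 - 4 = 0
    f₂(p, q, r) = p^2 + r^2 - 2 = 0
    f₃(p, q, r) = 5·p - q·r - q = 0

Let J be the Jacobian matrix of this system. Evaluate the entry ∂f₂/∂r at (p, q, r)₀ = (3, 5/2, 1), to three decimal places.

2.000

∂f₂/∂r = 2·r.
At (3, 5/2, 1) this is 2.000.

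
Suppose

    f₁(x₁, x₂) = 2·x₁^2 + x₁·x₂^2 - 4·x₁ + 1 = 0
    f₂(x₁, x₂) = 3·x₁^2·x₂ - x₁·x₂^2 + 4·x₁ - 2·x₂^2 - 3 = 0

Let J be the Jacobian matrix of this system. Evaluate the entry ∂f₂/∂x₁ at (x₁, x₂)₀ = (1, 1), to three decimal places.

∂f₂/∂x₁ = 6·x₁·x₂ - x₂^2 + 4.
At (1, 1) this is 9.000.

9.000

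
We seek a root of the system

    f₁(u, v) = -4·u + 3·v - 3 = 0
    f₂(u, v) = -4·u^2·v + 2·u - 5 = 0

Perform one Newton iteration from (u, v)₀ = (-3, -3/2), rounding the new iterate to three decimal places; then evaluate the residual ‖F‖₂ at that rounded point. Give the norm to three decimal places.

10.158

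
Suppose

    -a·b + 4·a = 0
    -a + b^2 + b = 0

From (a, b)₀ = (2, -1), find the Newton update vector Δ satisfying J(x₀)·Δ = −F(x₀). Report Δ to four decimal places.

(-2.0000, 0.0000)

At (2, -1): F = (10.0000, -2.0000).
Jacobian J = [[-b + 4, -a], [-1, 2·b + 1]].
At the point, J = [[5.0000, -2.0000], [-1.0000, -1.0000]] (det J = -7.0000).
Solving J·Δ = −F gives Δ = (-2.0000, 0.0000).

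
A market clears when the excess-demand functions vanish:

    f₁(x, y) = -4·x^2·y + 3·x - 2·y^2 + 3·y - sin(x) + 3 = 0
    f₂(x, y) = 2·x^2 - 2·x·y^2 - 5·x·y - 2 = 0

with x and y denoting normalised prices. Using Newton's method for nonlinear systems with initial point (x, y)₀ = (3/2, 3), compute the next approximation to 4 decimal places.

At (3/2, 3): F = (-29.497495, -47.0000).
Jacobian J = [[-8·x·y - cos(x) + 3, -4·x^2 - 4·y + 3], [4·x - 2·y^2 - 5·y, -4·x·y - 5·x]].
At the point, J = [[-33.070737, -18.0000], [-27.0000, -25.5000]] (det J = 357.303799).
Solving J·Δ = −F gives Δ = (0.2626, -2.1211).
Then the next iterate is (x, y)₁ = (1.7626, 0.8789).

(1.7626, 0.8789)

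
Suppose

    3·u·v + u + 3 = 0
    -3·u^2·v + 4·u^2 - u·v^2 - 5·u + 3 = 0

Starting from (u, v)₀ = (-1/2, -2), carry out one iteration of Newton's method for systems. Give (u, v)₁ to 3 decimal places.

(-0.508, 1.695)

At (-1/2, -2): F = (5.500, 10.000).
Jacobian J = [[3·v + 1, 3·u], [-6·u·v + 8·u - v^2 - 5, -3·u^2 - 2·u·v]].
At the point, J = [[-5.000, -1.500], [-19.000, -2.750]] (det J = -14.750).
Solving J·Δ = −F gives Δ = (-0.008, 3.695).
Then the next iterate is (u, v)₁ = (-0.508, 1.695).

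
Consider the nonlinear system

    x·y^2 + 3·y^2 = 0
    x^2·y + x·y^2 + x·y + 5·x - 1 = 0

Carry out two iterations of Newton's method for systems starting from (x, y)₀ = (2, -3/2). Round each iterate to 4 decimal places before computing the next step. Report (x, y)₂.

At (2, -3/2): F = (11.2500, 4.5000).
Jacobian J = [[y^2, 2·x·y + 6·y], [2·x·y + y^2 + y + 5, x^2 + 2·x·y + x]].
At the point, J = [[2.2500, -15.0000], [-0.2500, 0.0000]] (det J = -3.7500).
Solving J·Δ = −F gives Δ = (18.0000, 3.4500).
Then the next iterate is (x, y)₁ = (20.0000, 1.9500).
Round to (20.0000, 1.9500) and repeat: F = (87.4575, 994.0500), J = [[3.8025, 89.7000], [88.7525, 498.0000]].
Δ = (-7.5176, -0.6563), so (x, y)₂ = (12.4824, 1.2937).

(12.4824, 1.2937)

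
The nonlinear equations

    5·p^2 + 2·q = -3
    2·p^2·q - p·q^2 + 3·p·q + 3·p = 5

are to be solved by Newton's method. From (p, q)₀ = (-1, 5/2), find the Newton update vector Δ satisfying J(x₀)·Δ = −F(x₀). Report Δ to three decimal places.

(2.123, 4.114)

At (-1, 5/2): F = (13.000, -4.250).
Jacobian J = [[10·p, 2], [4·p·q - q^2 + 3·q + 3, 2·p^2 - 2·p·q + 3·p]].
At the point, J = [[-10.000, 2.000], [-5.750, 4.000]] (det J = -28.500).
Solving J·Δ = −F gives Δ = (2.123, 4.114).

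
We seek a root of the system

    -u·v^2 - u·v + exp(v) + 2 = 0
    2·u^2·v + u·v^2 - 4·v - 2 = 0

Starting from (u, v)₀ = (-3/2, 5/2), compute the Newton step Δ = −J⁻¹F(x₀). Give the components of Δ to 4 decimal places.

At (-3/2, 5/2): F = (27.307494, -10.1250).
Jacobian J = [[-v^2 - v, -2·u·v - u + exp(v)], [4·u·v + v^2, 2·u^2 + 2·u·v - 4]].
At the point, J = [[-8.7500, 21.182494], [-8.7500, -7.0000]] (det J = 246.596822).
Solving J·Δ = −F gives Δ = (-0.0946, -1.3282).

(-0.0946, -1.3282)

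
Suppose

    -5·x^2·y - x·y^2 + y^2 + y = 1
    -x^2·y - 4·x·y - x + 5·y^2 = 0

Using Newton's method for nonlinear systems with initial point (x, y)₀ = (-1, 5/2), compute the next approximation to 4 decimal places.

(-0.6497, 1.1554)

At (-1, 5/2): F = (1.5000, 39.7500).
Jacobian J = [[-10·x·y - y^2, -5·x^2 - 2·x·y + 2·y + 1], [-2·x·y - 4·y - 1, -x^2 - 4·x + 10·y]].
At the point, J = [[18.7500, 6.0000], [-6.0000, 28.0000]] (det J = 561.0000).
Solving J·Δ = −F gives Δ = (0.3503, -1.3446).
Then the next iterate is (x, y)₁ = (-0.6497, 1.1554).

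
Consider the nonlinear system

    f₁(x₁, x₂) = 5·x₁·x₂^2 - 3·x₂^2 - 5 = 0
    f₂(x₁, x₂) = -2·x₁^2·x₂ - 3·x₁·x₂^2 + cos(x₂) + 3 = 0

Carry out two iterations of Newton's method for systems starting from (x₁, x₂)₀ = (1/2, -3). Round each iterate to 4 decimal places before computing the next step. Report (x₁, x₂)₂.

At (1/2, -3): F = (-9.5000, -9.989992).
Jacobian J = [[5·x₂^2, 10·x₁·x₂ - 6·x₂], [-4·x₁·x₂ - 3·x₂^2, -2·x₁^2 - 6·x₁·x₂ - sin(x₂)]].
At the point, J = [[45.0000, 3.0000], [-21.0000, 8.641120]] (det J = 451.850400).
Solving J·Δ = −F gives Δ = (0.1153, 1.4364).
Then the next iterate is (x₁, x₂)₁ = (0.6153, -1.5636).
Round to (0.6153, -1.5636) and repeat: F = (-4.812969, -0.321804), J = [[12.224225, -0.239231], [-3.486203, 6.015284]].
Δ = (0.3993, 0.2849), so (x₁, x₂)₂ = (1.0146, -1.2787).

(1.0146, -1.2787)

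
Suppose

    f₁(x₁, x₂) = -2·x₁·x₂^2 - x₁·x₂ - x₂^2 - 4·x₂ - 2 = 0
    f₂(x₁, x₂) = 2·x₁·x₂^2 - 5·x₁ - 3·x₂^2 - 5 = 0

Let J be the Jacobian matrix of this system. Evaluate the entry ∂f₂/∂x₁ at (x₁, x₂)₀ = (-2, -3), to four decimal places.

∂f₂/∂x₁ = 2·x₂^2 - 5.
At (-2, -3) this is 13.0000.

13.0000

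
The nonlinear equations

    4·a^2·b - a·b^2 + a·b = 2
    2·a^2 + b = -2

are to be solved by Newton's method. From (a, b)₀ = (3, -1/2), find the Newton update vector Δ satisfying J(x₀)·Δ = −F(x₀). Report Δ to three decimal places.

At (3, -1/2): F = (-22.250, 19.500).
Jacobian J = [[8·a·b - b^2 + b, 4·a^2 - 2·a·b + a], [4·a, 1]].
At the point, J = [[-12.750, 42.000], [12.000, 1.000]] (det J = -516.750).
Solving J·Δ = −F gives Δ = (-1.628, 0.036).

(-1.628, 0.036)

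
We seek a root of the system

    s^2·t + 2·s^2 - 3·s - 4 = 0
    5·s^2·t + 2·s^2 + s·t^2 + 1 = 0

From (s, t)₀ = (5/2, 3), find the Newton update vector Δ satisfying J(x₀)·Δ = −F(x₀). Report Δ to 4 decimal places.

(-0.2384, -2.3209)

At (5/2, 3): F = (19.7500, 129.7500).
Jacobian J = [[2·s·t + 4·s - 3, s^2], [10·s·t + 4·s + t^2, 5·s^2 + 2·s·t]].
At the point, J = [[22.0000, 6.2500], [94.0000, 46.2500]] (det J = 430.0000).
Solving J·Δ = −F gives Δ = (-0.2384, -2.3209).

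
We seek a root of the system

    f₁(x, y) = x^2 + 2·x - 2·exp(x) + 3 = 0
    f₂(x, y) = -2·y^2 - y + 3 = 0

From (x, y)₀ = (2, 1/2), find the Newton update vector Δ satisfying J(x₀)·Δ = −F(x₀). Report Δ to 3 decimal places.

At (2, 1/2): F = (-3.77811, 2.000).
Jacobian J = [[2·x - 2·exp(x) + 2, 0], [0, -4·y - 1]].
At the point, J = [[-8.77811, 0.000], [0.000, -3.000]] (det J = 26.33434).
Solving J·Δ = −F gives Δ = (-0.430, 0.667).

(-0.430, 0.667)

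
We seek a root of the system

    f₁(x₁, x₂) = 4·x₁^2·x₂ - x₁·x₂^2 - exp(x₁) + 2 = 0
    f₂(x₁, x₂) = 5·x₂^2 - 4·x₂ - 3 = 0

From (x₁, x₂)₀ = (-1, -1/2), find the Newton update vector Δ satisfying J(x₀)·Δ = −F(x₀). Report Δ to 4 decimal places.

(0.0102, 0.0278)

At (-1, -1/2): F = (-0.117879, 0.2500).
Jacobian J = [[8·x₁·x₂ - x₂^2 - exp(x₁), 4·x₁^2 - 2·x₁·x₂], [0, 10·x₂ - 4]].
At the point, J = [[3.382121, 3.0000], [0.0000, -9.0000]] (det J = -30.439085).
Solving J·Δ = −F gives Δ = (0.0102, 0.0278).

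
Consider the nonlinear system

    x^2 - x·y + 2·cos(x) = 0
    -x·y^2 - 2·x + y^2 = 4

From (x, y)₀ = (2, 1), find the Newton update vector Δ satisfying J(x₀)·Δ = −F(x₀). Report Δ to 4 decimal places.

(-2.4316, -0.8525)

At (2, 1): F = (1.167706, -9.0000).
Jacobian J = [[2·x - y - 2·sin(x), -x], [-y^2 - 2, -2·x·y + 2·y]].
At the point, J = [[1.181405, -2.0000], [-3.0000, -2.0000]] (det J = -8.362810).
Solving J·Δ = −F gives Δ = (-2.4316, -0.8525).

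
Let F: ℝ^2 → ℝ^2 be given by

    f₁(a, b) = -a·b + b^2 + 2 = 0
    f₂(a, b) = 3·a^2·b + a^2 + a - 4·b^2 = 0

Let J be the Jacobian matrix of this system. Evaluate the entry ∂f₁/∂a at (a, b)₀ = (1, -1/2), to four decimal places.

0.5000

∂f₁/∂a = -b.
At (1, -1/2) this is 0.5000.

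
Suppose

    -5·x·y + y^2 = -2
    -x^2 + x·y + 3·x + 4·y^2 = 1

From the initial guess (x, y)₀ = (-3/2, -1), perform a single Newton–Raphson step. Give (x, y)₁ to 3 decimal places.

At (-3/2, -1): F = (-4.500, -2.250).
Jacobian J = [[-5·y, -5·x + 2·y], [-2·x + y + 3, x + 8·y]].
At the point, J = [[5.000, 5.500], [5.000, -9.500]] (det J = -75.000).
Solving J·Δ = −F gives Δ = (0.735, 0.150).
Then the next iterate is (x, y)₁ = (-0.765, -0.850).

(-0.765, -0.850)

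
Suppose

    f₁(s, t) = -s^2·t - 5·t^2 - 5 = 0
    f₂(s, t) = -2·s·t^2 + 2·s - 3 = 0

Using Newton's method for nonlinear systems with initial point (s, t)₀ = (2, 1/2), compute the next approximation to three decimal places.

At (2, 1/2): F = (-8.250, 0.000).
Jacobian J = [[-2·s·t, -s^2 - 10·t], [-2·t^2 + 2, -4·s·t]].
At the point, J = [[-2.000, -9.000], [1.500, -4.000]] (det J = 21.500).
Solving J·Δ = −F gives Δ = (-1.535, -0.576).
Then the next iterate is (s, t)₁ = (0.465, -0.076).

(0.465, -0.076)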